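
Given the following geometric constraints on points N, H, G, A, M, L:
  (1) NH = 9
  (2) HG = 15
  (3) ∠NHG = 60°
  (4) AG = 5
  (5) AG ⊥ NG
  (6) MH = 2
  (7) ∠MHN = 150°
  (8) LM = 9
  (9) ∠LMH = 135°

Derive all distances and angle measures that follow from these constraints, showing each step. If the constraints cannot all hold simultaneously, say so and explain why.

The constraints are consistent.

Step 1: From NH = 9, HG = 15, and ∠NHG = 60°, by the law of cosines:
  NG² = NH² + HG² - 2·NH·HG·cos(60°) = 81 + 225 - 135 = 171
  NG = 3·√19

Step 2: From NH = 9, HM = 2, and ∠NHM = 150°, by the law of cosines:
  NM² = NH² + HM² - 2·NH·HM·cos(150°) = 81 + 4 + 31.18 = 116.2
  NM ≈ 10.78

Step 3: From HM = 2, ML = 9, and ∠HML = 135°, by the law of cosines:
  HL² = HM² + ML² - 2·HM·ML·cos(135°) = 4 + 81 + 25.46 = 110.5
  HL ≈ 10.51

Step 4: From NG = 3·√19, GA = 5, and ∠NGA = 90°, by the law of cosines:
  NA² = NG² + GA² - 2·NG·GA·cos(90°) = 171 + 25 - 0 = 196
  NA = 14

Step 5: From NG = 3·√19, NH = 9, GH = 15, by the inverse law of cosines:
  cos(∠GNH) = (NG² + NH² - GH²) / (2·NG·NH)
  ∠GNH = 83.41°

Step 6: From NH = 9, NM = 10.78, HM = 2, by the inverse law of cosines:
  cos(∠HNM) = (NH² + NM² - HM²) / (2·NH·NM)
  ∠HNM = 5.32°

Step 7: From HL = 10.51, HM = 2, LM = 9, by the inverse law of cosines:
  cos(∠LHM) = (HL² + HM² - LM²) / (2·HL·HM)
  ∠LHM = 37.27°

Step 8: From GH = 15, GN = 3·√19, HN = 9, by the inverse law of cosines:
  cos(∠HGN) = (GH² + GN² - HN²) / (2·GH·GN)
  ∠HGN = 36.59°

Step 9: From MH = 2, MN = 10.78, HN = 9, by the inverse law of cosines:
  cos(∠HMN) = (MH² + MN² - HN²) / (2·MH·MN)
  ∠HMN = 24.68°

Step 10: From LH = 10.51, LM = 9, HM = 2, by the inverse law of cosines:
  cos(∠HLM) = (LH² + LM² - HM²) / (2·LH·LM)
  ∠HLM = 7.73°

Step 11: From NA = 14, NG = 3·√19, AG = 5, by the inverse law of cosines:
  cos(∠ANG) = (NA² + NG² - AG²) / (2·NA·NG)
  ∠ANG = 20.92°

Step 12: From AG = 5, AN = 14, GN = 3·√19, by the inverse law of cosines:
  cos(∠GAN) = (AG² + AN² - GN²) / (2·AG·AN)
  ∠GAN = 69.08°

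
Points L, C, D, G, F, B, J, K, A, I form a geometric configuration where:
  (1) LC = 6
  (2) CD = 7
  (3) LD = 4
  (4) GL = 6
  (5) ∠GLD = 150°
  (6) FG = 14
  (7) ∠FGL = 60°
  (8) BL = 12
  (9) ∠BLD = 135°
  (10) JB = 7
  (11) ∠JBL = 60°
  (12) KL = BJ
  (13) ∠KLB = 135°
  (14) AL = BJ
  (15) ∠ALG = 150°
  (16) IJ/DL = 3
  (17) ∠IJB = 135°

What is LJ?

Step 1: By the law of cosines on triangle LBJ: LJ² = 12² + 7² − 2·12·7·cos(60°) = 109, so LJ = √109.

Therefore, the length of LJ = √109.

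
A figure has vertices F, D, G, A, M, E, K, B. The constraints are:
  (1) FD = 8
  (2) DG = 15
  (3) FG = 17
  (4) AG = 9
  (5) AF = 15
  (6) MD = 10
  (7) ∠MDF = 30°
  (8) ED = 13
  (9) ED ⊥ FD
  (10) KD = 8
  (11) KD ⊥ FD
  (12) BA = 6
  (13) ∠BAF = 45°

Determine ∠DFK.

Step 1: By the law of cosines on triangle FDK: FK² = 8² + 8² − 2·8·8·cos(90°) = 128, so FK = 8·√2.
Step 2: By the inverse law of cosines on triangle DFK: cos(∠DFK) = (8² + (8·√2)² − 8²) / (2·8·8·√2) = 128/181.02 = 0.7071, so ∠DFK = 45°.

Therefore, the measure of angle ∠DFK = 45°.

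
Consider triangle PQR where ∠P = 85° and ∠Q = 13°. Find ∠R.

angle R = 180 - 85 - 13 = 82 degrees.

82 degrees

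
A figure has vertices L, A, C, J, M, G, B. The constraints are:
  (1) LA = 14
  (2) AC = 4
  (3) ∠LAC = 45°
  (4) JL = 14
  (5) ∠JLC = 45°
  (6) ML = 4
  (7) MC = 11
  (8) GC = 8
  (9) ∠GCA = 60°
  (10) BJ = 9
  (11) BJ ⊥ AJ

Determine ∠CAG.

Step 1: By the law of cosines on triangle ACG: AG² = 4² + 8² − 2·4·8·cos(60°) = 48, so AG = 4·√3.
Step 2: By the inverse law of cosines on triangle CAG: cos(∠CAG) = (4² + (4·√3)² − 8²) / (2·4·4·√3) = 0/55.43 = 0, so ∠CAG = 90°.

Therefore, the measure of angle ∠CAG = 90°.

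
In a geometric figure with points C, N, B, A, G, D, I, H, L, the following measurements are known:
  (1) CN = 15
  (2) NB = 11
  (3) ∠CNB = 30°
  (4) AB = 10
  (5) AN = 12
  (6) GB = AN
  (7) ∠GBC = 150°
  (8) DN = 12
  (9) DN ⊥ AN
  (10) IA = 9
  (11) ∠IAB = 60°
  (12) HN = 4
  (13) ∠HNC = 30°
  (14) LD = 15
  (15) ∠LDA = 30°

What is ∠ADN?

Step 1: By the law of cosines on triangle DNA: DA² = 12² + 12² − 2·12·12·cos(90°) = 288, so DA = 12·√2.
Step 2: By the inverse law of cosines on triangle ADN: cos(∠ADN) = ((12·√2)² + 12² − 12²) / (2·12·√2·12) = 288/407.29 = 0.7071, so ∠ADN = 45°.

Therefore, the measure of angle ∠ADN = 45°.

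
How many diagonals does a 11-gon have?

Total line segments between 11 vertices = C(11,2) = 55.
Subtract the 11 sides: 55 - 11 = 44 diagonals.

44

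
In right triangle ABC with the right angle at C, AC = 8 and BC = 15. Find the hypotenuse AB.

By the Pythagorean theorem: AB^2 = AC^2 + BC^2
AB^2 = 8^2 + 15^2 = 64 + 225 = 289
AB = sqrt(289) = 17

17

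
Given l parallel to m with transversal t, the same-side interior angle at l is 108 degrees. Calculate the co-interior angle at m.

Co-interior angles sum to 180: 180 - 108 = 72 degrees.

72 degrees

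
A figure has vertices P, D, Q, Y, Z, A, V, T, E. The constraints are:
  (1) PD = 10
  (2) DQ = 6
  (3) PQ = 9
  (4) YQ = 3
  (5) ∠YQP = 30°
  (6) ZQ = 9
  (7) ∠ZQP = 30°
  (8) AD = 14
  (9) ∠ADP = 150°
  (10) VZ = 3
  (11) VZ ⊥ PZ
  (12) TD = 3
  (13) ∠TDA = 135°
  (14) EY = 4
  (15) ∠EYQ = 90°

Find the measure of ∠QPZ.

Step 1: By the law of cosines on triangle PQZ: PZ² = 9² + 9² − 2·9·9·cos(30°) = 21.7, so PZ ≈ 4.66.
Step 2: By the inverse law of cosines on triangle QPZ: cos(∠QPZ) = (9² + 4.66² − 9²) / (2·9·4.66) = 21.7/83.86 = 0.2588, so ∠QPZ = 75°.

Therefore, the measure of angle ∠QPZ = 75°.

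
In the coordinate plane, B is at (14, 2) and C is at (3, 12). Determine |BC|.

d = sqrt((-11)^2 + (10)^2) = sqrt(221)

sqrt(221)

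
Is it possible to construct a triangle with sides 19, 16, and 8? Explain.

Yes.
The triangle inequality requires that the sum of any two sides exceeds the third.
Here 8 + 16 = 24 > 19, so the condition is met.

Yes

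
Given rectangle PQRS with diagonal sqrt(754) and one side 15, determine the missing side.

b = sqrt(d^2 - a^2) = sqrt(754 - 225) = sqrt(529) = 23

23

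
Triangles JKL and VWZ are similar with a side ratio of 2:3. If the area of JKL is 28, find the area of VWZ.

The ratio of areas of similar triangles = (side ratio)^2.
Side ratio = 2:3, so area ratio = 4:9.
Area of VWZ / Area of JKL = 9/4
Area of VWZ = 28 * 9/4 = 63

63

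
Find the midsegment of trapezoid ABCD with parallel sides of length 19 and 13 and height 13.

The midsegment of a trapezoid = (base1 + base2) / 2
midsegment = (19 + 13) / 2
midsegment = 32 / 2
midsegment = 16

16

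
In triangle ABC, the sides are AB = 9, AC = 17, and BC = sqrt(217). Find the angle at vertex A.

cos(A) = (9² + 17² - (sqrt(217))²) / (2 × 9 × 17) = 1/2, so A = arccos(1/2) = 60°.

60°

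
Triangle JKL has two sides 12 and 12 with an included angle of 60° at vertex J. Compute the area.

When two sides and the included angle are known, the area formula is (1/2)ab sin(C).
The height from one side to the opposite vertex is 12 sin(60°) = 6*sqrt(3).
Area = (1/2) * 12 * 6*sqrt(3) = 36*sqrt(3).

36*sqrt(3)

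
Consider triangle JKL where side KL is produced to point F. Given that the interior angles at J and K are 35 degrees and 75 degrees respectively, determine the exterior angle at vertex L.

Exterior angle = 35 + 75 = 110 degrees (exterior angle theorem).

110 degrees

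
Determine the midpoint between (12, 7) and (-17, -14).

M = ((x₁ + x₂)/2, (y₁ + y₂)/2)
= ((12 + -17)/2, (7 + -14)/2)
= (-5/2, -7/2) = (-5/2, -7/2)

(-5/2, -7/2)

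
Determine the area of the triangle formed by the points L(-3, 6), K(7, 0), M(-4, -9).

Using the Shoelace formula for a triangle:
Area = (1/2)|x0(y1 - y2) + x1(y2 - y0) + x2(y0 - y1)|
Area = (1/2)|-3(0 - -9) + 7(-9 - 6) + -4(6 - 0)|
Area = (1/2)|-27 + -105 + -24|
Area = (1/2)|-156|
Area = (1/2)(156)
Area = 78

78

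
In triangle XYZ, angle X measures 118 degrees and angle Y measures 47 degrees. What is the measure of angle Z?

angle Z = 180 - 118 - 47 = 15 degrees.

15 degrees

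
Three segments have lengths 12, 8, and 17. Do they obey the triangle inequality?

Sort the sides: 8, 12, 17.
It suffices to check that the sum of the two smallest exceeds the largest:
8 + 12 = 20 > 17. ✓
Yes, a valid triangle can be formed.

Yes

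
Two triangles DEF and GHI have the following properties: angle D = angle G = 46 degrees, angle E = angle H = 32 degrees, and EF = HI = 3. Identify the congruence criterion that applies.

The given information matches AAS: Two pairs of corresponding angles and a non-included side are equal (Angle-Angle-Side).

AAS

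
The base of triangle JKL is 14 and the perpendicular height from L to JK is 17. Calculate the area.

A triangle's area is half the area of a rectangle with the same base and height.
Area = (1/2) * 14 * 17 = 119.

119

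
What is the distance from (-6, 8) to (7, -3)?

d = sqrt((7 - -6)^2 + (-3 - 8)^2)
d = sqrt(13^2 + -11^2)
d = sqrt(169 + 121)
d = sqrt(290)

sqrt(290)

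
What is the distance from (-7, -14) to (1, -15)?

d = sqrt((1 - -7)^2 + (-15 - -14)^2)
d = sqrt(8^2 + -1^2)
d = sqrt(64 + 1)
d = sqrt(65)

sqrt(65)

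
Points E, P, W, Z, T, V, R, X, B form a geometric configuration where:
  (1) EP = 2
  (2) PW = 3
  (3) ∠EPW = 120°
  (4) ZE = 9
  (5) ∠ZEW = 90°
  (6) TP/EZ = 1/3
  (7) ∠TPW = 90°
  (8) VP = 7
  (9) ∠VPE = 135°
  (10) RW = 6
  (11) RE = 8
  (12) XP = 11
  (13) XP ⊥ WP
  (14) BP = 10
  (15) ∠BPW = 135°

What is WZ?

Step 1: By the law of cosines on triangle EPW: EW² = 2² + 3² − 2·2·3·cos(120°) = 19, so EW = √19.
Step 2: By the law of cosines on triangle WEZ: WZ² = √19² + 9² − 2·√19·9·cos(90°) = 100, so WZ = 10.

Therefore, the length of WZ = 10.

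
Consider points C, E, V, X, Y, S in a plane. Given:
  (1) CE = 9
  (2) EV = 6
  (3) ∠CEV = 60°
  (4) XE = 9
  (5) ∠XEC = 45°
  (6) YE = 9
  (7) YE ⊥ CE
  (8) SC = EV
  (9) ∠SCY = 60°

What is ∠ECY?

Step 1: By the law of cosines on triangle CEY: CY² = 9² + 9² − 2·9·9·cos(90°) = 162, so CY = 9·√2.
Step 2: By the inverse law of cosines on triangle ECY: cos(∠ECY) = (9² + (9·√2)² − 9²) / (2·9·9·√2) = 162/229.1 = 0.7071, so ∠ECY = 45°.

Therefore, the measure of angle ∠ECY = 45°.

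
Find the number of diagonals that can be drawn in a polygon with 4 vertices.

Total line segments between 4 vertices = C(4,2) = 6.
Subtract the 4 sides: 6 - 4 = 2 diagonals.

2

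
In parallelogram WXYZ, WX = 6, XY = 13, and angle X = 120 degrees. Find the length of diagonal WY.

The diagonal of a parallelogram can be found by treating two adjacent sides and the diagonal as a triangle.
Applying the law of cosines with sides 6, 13 and included angle 120°:
d^2 = 36 + 169 - 156*cos(120°) = 283
d = sqrt(283)

sqrt(283)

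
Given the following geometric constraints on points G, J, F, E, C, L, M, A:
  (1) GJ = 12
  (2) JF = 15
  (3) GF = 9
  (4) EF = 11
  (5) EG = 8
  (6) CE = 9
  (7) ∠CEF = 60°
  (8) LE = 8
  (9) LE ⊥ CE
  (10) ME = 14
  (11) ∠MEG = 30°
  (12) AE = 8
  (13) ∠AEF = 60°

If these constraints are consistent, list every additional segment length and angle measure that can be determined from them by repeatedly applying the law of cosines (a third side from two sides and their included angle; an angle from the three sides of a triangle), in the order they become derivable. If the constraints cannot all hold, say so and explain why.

The constraints are consistent. Derivable facts, in order:
After 1 step:
- CL = √145
- FA = √97
- FC = √103
- GM ≈ 8.12
- ∠EFG = 45.82°
- ∠EGF = 80.41°
- ∠FEG = 53.78°
- ∠FGJ = 90°
- ∠FJG = 36.87°
- ∠GFJ = 53.13°
After 2 steps:
- ∠AFE = 44.7°
- ∠CFE = 50.17°
- ∠CLE = 48.37°
- ∠EAF = 75.3°
- ∠ECF = 69.83°
- ∠ECL = 41.63°
- ∠EGM = 120.51°
- ∠EMG = 29.49°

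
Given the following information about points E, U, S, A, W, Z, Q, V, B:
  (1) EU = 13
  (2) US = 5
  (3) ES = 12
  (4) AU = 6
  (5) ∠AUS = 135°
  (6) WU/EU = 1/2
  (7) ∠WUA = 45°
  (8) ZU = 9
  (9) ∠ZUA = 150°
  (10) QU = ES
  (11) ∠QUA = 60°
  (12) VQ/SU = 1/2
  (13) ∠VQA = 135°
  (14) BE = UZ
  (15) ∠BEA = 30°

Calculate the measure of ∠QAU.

From the given relations: QU = ES = 12.
Step 1: By the law of cosines on triangle AUQ: AQ² = 6² + 12² − 2·6·12·cos(60°) = 108, so AQ = 6·√3.
Step 2: By the inverse law of cosines on triangle QAU: cos(∠QAU) = ((6·√3)² + 6² − 12²) / (2·6·√3·6) = 0/124.71 = 0, so ∠QAU = 90°.

Therefore, the measure of angle ∠QAU = 90°.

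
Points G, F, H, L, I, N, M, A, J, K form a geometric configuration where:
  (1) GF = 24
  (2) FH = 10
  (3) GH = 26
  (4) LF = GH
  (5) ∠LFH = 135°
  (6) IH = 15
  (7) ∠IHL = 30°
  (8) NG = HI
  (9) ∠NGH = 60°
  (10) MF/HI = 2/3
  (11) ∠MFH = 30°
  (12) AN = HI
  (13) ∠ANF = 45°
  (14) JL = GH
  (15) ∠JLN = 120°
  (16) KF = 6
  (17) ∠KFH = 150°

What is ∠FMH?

From the given relations: MF = 2/3·HI = 2/3·15 = 10.
Step 1: By the law of cosines on triangle MFH: MH² = 10² + 10² − 2·10·10·cos(30°) = 26.79, so MH ≈ 5.18.
Step 2: By the inverse law of cosines on triangle FMH: cos(∠FMH) = (10² + 5.18² − 10²) / (2·10·5.18) = 26.79/103.53 = 0.2588, so ∠FMH = 75°.

Therefore, the measure of angle ∠FMH = 75°.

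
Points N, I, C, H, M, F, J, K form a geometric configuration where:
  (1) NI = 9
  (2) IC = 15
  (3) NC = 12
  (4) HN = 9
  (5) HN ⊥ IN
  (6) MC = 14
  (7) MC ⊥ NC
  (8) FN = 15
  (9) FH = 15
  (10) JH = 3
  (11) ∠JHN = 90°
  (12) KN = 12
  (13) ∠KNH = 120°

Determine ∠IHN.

Step 1: By the law of cosines on triangle HNI: HI² = 9² + 9² − 2·9·9·cos(90°) = 162, so HI = 9·√2.
Step 2: By the inverse law of cosines on triangle IHN: cos(∠IHN) = ((9·√2)² + 9² − 9²) / (2·9·√2·9) = 162/229.1 = 0.7071, so ∠IHN = 45°.

Therefore, the measure of angle ∠IHN = 45°.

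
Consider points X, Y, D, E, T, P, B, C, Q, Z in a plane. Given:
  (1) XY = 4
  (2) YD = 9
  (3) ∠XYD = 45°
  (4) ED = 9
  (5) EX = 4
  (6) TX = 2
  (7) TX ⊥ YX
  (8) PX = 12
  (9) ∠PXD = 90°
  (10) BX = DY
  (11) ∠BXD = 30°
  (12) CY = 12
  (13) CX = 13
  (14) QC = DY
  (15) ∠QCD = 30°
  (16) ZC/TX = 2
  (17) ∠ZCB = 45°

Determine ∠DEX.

Step 1: By the law of cosines on triangle DYX: DX² = 9² + 4² − 2·9·4·cos(45°) = 46.09, so DX ≈ 6.79.
Step 2: By the inverse law of cosines on triangle DEX: cos(∠DEX) = (9² + 4² − 6.79²) / (2·9·4) = 50.91/72 = 0.7071, so ∠DEX = 45°.

Therefore, the measure of angle ∠DEX = 45°.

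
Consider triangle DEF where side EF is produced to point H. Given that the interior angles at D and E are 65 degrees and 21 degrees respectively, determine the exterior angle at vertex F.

By the exterior angle theorem, an exterior angle of a triangle equals the sum of the two remote interior angles.
Exterior angle = angle D + angle E
Exterior angle = 65 + 21 = 86 degrees

86 degrees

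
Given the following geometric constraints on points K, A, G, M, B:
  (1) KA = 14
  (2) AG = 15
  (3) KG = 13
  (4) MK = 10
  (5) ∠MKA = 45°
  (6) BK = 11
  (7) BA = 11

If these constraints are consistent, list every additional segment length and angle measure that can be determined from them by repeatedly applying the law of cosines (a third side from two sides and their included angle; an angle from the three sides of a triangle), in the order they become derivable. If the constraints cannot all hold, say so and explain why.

The constraints are consistent. Derivable facts, in order:
After 1 step:
- AM ≈ 9.9
- ∠ABK = 79.04°
- ∠AGK = 59.49°
- ∠AKB = 50.48°
- ∠AKG = 67.38°
- ∠BAK = 50.48°
- ∠GAK = 53.13°
After 2 steps:
- ∠AMK = 89.42°
- ∠KAM = 45.58°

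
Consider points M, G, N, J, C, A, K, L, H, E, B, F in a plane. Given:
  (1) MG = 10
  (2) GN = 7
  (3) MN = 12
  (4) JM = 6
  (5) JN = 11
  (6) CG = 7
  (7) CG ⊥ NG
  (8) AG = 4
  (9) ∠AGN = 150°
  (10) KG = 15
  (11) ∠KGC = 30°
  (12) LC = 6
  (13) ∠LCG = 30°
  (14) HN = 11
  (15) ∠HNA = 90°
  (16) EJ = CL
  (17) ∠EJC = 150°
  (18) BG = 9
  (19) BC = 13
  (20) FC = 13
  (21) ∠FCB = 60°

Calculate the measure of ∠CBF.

Step 1: By the law of cosines on triangle BCF: BF² = 13² + 13² − 2·13·13·cos(60°) = 169, so BF = 13.
Step 2: By the inverse law of cosines on triangle CBF: cos(∠CBF) = (13² + 13² − 13²) / (2·13·13) = 169/338 = 0.5, so ∠CBF = 60°.

Therefore, the measure of angle ∠CBF = 60°.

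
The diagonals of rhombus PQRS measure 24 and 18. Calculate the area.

The diagonals of a rhombus divide it into four right triangles.
Each triangle has legs 24/ 2 = 12 and 18/2 = 9, so each has area (1/2)*12*9 = 54.
Four such triangles give total area = (d1 * d2) / 2 = 216.

216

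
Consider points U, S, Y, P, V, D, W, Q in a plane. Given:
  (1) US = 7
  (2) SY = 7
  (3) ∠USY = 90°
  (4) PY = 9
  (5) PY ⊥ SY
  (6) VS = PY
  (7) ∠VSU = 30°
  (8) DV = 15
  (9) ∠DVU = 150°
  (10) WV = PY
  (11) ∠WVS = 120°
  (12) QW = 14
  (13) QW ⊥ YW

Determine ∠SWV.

From the given relations: WV = PY = 9; VS = PY = 9.
Step 1: By the law of cosines on triangle WVS: WS² = 9² + 9² − 2·9·9·cos(120°) = 243, so WS = 9·√3.
Step 2: By the inverse law of cosines on triangle SWV: cos(∠SWV) = ((9·√3)² + 9² − 9²) / (2·9·√3·9) = 243/280.59 = 0.866, so ∠SWV = 30°.

Therefore, the measure of angle ∠SWV = 30°.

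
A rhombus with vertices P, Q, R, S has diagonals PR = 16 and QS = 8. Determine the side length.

Half-diagonals are 8 and 4. side = sqrt(8^2 + 4^2) = sqrt(80) = 4*sqrt(5)

4*sqrt(5)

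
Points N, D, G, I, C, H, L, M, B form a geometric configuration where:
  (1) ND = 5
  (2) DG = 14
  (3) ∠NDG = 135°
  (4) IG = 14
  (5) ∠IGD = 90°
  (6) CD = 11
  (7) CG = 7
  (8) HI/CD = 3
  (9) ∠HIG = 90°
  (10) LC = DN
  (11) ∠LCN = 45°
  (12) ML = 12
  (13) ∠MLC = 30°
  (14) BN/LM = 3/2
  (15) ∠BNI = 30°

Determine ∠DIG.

Step 1: By the law of cosines on triangle IGD: ID² = 14² + 14² − 2·14·14·cos(90°) = 392, so ID = 14·√2.
Step 2: By the inverse law of cosines on triangle DIG: cos(∠DIG) = ((14·√2)² + 14² − 14²) / (2·14·√2·14) = 392/554.37 = 0.7071, so ∠DIG = 45°.

Therefore, the measure of angle ∠DIG = 45°.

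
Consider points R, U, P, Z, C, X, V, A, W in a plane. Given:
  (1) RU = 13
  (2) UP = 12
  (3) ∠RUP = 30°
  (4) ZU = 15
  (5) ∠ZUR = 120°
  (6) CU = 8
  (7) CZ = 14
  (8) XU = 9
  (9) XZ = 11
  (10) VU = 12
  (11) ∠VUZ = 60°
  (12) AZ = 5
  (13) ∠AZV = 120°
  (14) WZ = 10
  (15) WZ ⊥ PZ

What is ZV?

Step 1: By the law of cosines on triangle ZUV: ZV² = 15² + 12² − 2·15·12·cos(60°) = 189, so ZV = 3·√21.

Therefore, the length of ZV = 3·√21.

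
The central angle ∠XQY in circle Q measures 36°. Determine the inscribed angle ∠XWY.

An inscribed angle intercepts an arc from a point on the circle, while the central angle intercepts the same arc from the center.
The inscribed angle is always half the central angle: 36° / 2 = 18°.

18°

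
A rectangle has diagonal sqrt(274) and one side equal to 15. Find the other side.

b = sqrt(d^2 - a^2) = sqrt(274 - 225) = sqrt(49) = 7

7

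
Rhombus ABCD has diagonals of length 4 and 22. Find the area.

The diagonals of a rhombus divide it into four right triangles.
Each triangle has legs 4/ 2 = 2 and 22/2 = 11, so each has area (1/2)*2*11 = 11.
Four such triangles give total area = (d1 * d2) / 2 = 44.

44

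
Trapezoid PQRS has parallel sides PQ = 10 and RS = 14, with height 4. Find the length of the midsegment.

midsegment = (10 + 14) / 2 = 24 / 2 = 12

12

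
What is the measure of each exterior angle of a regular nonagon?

Each exterior angle of a regular n-gon is 360 / n.
For n = 9: 360 / 9 = 40 degrees.

40 degrees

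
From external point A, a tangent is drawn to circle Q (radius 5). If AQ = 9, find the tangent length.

tangent = √(d² - r²) = √(9² - 5²) = √(81 - 25) = √56 = 2*sqrt(14)

2*sqrt(14)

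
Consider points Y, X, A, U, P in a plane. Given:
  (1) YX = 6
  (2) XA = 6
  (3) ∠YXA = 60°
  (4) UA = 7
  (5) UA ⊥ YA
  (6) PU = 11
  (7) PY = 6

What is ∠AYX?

Step 1: By the law of cosines on triangle YXA: YA² = 6² + 6² − 2·6·6·cos(60°) = 36, so YA = 6.
Step 2: By the inverse law of cosines on triangle AYX: cos(∠AYX) = (6² + 6² − 6²) / (2·6·6) = 36/72 = 0.5, so ∠AYX = 60°.

Therefore, the measure of angle ∠AYX = 60°.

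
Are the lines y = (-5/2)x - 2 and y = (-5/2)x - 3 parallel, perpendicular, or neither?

Slope of line 1: m1 = -5/2
Slope of line 2: m2 = -5/2
Since m1 = m2 = -5/2, the lines are parallel.

Parallel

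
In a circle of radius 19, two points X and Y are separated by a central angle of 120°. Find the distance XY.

Chord = 2(19) sin(60°) = 19*sqrt(3)

19*sqrt(3)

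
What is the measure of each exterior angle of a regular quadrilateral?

Each exterior angle of a regular n-gon is 360 / n.
For n = 4: 360 / 4 = 90 degrees.

90 degrees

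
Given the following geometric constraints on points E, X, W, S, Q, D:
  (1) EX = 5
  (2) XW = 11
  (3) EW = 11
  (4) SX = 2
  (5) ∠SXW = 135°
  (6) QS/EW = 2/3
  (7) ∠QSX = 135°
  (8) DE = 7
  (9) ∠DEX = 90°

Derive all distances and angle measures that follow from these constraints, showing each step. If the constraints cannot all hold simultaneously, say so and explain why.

The constraints are consistent.

From the given relations:
  QS = 2/3·EW = 2/3·11 ≈ 7.33

Step 1: From XS = 2, SQ = 7.33, and ∠XSQ = 135°, by the law of cosines:
  XQ² = XS² + SQ² - 2·XS·SQ·cos(135°) = 4 + 53.78 + 20.74 = 78.52
  XQ ≈ 8.86

Step 2: From XE = 5, ED = 7, and ∠XED = 90°, by the law of cosines:
  XD² = XE² + ED² - 2·XE·ED·cos(90°) = 25 + 49 - 0 = 74
  XD = √74

Step 3: From WX = 11, XS = 2, and ∠WXS = 135°, by the law of cosines:
  WS² = WX² + XS² - 2·WX·XS·cos(135°) = 121 + 4 + 31.11 = 156.1
  WS ≈ 12.49

Step 4: From EW = 11, EX = 5, WX = 11, by the inverse law of cosines:
  cos(∠WEX) = (EW² + EX² - WX²) / (2·EW·EX)
  ∠WEX = 76.86°

Step 5: From XE = 5, XW = 11, EW = 11, by the inverse law of cosines:
  cos(∠EXW) = (XE² + XW² - EW²) / (2·XE·XW)
  ∠EXW = 76.86°

Step 6: From WE = 11, WX = 11, EX = 5, by the inverse law of cosines:
  cos(∠EWX) = (WE² + WX² - EX²) / (2·WE·WX)
  ∠EWX = 26.27°

Step 7: From XD = √74, XE = 5, DE = 7, by the inverse law of cosines:
  cos(∠DXE) = (XD² + XE² - DE²) / (2·XD·XE)
  ∠DXE = 54.46°

Step 8: From XQ = 8.86, XS = 2, QS = 7.33, by the inverse law of cosines:
  cos(∠QXS) = (XQ² + XS² - QS²) / (2·XQ·XS)
  ∠QXS = 35.82°

Step 9: From WS = 12.49, WX = 11, SX = 2, by the inverse law of cosines:
  cos(∠SWX) = (WS² + WX² - SX²) / (2·WS·WX)
  ∠SWX = 6.5°

Step 10: From SW = 12.49, SX = 2, WX = 11, by the inverse law of cosines:
  cos(∠WSX) = (SW² + SX² - WX²) / (2·SW·SX)
  ∠WSX = 38.5°

Step 11: From QS = 7.33, QX = 8.86, SX = 2, by the inverse law of cosines:
  cos(∠SQX) = (QS² + QX² - SX²) / (2·QS·QX)
  ∠SQX = 9.18°

Step 12: From DE = 7, DX = √74, EX = 5, by the inverse law of cosines:
  cos(∠EDX) = (DE² + DX² - EX²) / (2·DE·DX)
  ∠EDX = 35.54°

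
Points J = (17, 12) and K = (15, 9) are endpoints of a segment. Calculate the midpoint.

M = ((x₁ + x₂)/2, (y₁ + y₂)/2)
= ((17 + 15)/2, (12 + 9)/2)
= (32/2, 21/2) = (16, 21/2)

(16, 21/2)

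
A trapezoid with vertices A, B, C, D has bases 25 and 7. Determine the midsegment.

midsegment = (25 + 7) / 2 = 32 / 2 = 16

16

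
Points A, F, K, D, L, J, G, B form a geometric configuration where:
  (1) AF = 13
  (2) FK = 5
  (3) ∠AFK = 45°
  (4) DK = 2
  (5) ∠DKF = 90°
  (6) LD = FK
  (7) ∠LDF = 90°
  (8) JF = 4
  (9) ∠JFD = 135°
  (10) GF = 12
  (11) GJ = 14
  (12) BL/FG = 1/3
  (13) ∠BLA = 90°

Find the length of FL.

From the given relations: LD = FK = 5.
Step 1: By the law of cosines on triangle FKD: FD² = 5² + 2² − 2·5·2·cos(90°) = 29, so FD = √29.
Step 2: By the law of cosines on triangle FDL: FL² = √29² + 5² − 2·√29·5·cos(90°) = 54, so FL = 3·√6.

Therefore, the length of FL = 3·√6.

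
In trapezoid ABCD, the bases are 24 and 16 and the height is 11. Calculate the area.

A trapezoid's area equals the midsegment times the height.
The midsegment is (24 + 16) / 2 = 20.
Area = 20 * 11 = 220.

220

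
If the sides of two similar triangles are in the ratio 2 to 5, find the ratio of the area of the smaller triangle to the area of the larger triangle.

Area ratio = (side ratio)^2 = (2/5)^2 = 4:25.

4:25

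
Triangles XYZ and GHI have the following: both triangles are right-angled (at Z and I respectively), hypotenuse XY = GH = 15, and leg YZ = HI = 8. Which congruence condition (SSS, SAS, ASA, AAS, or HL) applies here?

The given information provides:
both triangles are right-angled (at Z and I respectively), hypotenuse XY = GH = 15, and leg YZ = HI = 8
This matches the HL congruence theorem.
The hypotenuse and one leg of two right triangles are equal (Hypotenuse-Leg).

HL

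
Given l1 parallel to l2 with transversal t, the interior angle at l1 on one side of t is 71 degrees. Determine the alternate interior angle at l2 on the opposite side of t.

Alternate interior angles lie on opposite sides of the transversal, between the parallel lines.
By the alternate interior angle theorem, they are equal: 71 degrees.

71 degrees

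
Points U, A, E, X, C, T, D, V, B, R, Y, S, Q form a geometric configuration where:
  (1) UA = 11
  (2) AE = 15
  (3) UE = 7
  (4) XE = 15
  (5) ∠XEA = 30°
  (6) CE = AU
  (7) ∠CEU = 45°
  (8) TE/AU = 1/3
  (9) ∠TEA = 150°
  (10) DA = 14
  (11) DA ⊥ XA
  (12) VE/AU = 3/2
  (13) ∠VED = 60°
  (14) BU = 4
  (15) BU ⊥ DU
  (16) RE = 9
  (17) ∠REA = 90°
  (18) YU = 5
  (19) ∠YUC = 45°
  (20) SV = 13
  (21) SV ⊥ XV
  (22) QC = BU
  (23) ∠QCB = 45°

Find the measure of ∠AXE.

Step 1: By the law of cosines on triangle XEA: XA² = 15² + 15² − 2·15·15·cos(30°) = 60.29, so XA ≈ 7.76.
Step 2: By the inverse law of cosines on triangle AXE: cos(∠AXE) = (7.76² + 15² − 15²) / (2·7.76·15) = 60.29/232.94 = 0.2588, so ∠AXE = 75°.

Therefore, the measure of angle ∠AXE = 75°.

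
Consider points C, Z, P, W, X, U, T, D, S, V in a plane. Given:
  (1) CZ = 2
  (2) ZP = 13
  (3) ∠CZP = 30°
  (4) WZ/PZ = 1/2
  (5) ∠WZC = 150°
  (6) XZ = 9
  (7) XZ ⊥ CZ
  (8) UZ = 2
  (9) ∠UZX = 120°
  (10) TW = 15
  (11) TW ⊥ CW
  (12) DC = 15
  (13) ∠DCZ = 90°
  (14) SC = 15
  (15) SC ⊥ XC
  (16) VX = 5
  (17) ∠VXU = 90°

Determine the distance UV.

Step 1: By the law of cosines on triangle UZX: UX² = 2² + 9² − 2·2·9·cos(120°) = 103, so UX = √103.
Step 2: By the law of cosines on triangle UXV: UV² = √103² + 5² − 2·√103·5·cos(90°) = 128, so UV = 8·√2.

Therefore, the length of UV = 8·√2.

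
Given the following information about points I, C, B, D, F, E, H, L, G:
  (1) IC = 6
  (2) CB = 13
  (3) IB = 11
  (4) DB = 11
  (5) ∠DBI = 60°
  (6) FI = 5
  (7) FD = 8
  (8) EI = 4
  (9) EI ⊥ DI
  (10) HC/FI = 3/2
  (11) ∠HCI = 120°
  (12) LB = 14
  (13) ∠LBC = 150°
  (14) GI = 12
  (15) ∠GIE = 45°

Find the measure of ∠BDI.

Step 1: By the law of cosines on triangle DBI: DI² = 11² + 11² − 2·11·11·cos(60°) = 121, so DI = 11.
Step 2: By the inverse law of cosines on triangle BDI: cos(∠BDI) = (11² + 11² − 11²) / (2·11·11) = 121/242 = 0.5, so ∠BDI = 60°.

Therefore, the measure of angle ∠BDI = 60°.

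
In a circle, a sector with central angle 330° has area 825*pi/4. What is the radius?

r² = 360 × 825*pi/4 / (π × 330) = 225, so r = 15.

15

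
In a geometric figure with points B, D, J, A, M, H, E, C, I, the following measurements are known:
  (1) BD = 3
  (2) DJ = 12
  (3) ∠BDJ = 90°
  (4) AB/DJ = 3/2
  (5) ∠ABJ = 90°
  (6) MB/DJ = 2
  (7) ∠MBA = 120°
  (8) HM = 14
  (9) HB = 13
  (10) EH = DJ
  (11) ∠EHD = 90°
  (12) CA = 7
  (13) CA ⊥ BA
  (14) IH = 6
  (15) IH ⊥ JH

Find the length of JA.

From the given relations: AB = 3/2·DJ = 3/2·12 = 18.
Step 1: By the law of cosines on triangle BDJ: BJ² = 3² + 12² − 2·3·12·cos(90°) = 153, so BJ = 3·√17.
Step 2: By the law of cosines on triangle JBA: JA² = (3·√17)² + 18² − 2·3·√17·18·cos(90°) = 477, so JA = 3·√53.

Therefore, the length of JA = 3·√53.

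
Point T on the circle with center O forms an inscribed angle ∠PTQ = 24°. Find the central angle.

Central angle = 2 × 24° = 48° (inscribed angle theorem).

48°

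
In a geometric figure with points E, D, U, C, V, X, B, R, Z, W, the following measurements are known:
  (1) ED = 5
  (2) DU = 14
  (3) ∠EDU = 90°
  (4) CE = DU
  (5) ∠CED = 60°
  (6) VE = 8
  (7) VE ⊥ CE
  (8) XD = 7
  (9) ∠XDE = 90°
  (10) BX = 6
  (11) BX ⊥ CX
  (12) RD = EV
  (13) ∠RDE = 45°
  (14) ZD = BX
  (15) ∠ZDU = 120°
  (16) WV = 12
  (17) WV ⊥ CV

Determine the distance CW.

From the given relations: CE = DU = 14.
Step 1: By the law of cosines on triangle CEV: CV² = 14² + 8² − 2·14·8·cos(90°) = 260, so CV = 2·√65.
Step 2: By the law of cosines on triangle CVW: CW² = (2·√65)² + 12² − 2·2·√65·12·cos(90°) = 404, so CW = 2·√101.

Therefore, the length of CW = 2·√101.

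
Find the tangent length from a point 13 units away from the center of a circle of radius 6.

The tangent, radius, and line from the external point to the center form a right triangle.
The right angle is where the tangent meets the radius.
By the Pythagorean theorem: tangent² + 6² = 13²
tangent² = 169 - 36 = 133
tangent = sqrt(133)

sqrt(133)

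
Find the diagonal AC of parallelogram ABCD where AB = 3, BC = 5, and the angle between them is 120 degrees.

Using the law of cosines:
d^2 = 3^2 + 5^2 - 2(3)(5)cos(120 degrees)
d^2 = 9 + 25 - 30*-1/2
d^2 = 49
d = 7

7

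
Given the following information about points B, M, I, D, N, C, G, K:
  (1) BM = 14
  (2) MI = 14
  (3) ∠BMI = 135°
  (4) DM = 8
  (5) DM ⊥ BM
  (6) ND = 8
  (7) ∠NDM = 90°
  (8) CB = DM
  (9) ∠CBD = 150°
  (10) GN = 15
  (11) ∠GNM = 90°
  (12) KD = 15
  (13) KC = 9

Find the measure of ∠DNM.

Step 1: By the law of cosines on triangle NDM: NM² = 8² + 8² − 2·8·8·cos(90°) = 128, so NM = 8·√2.
Step 2: By the inverse law of cosines on triangle DNM: cos(∠DNM) = (8² + (8·√2)² − 8²) / (2·8·8·√2) = 128/181.02 = 0.7071, so ∠DNM = 45°.

Therefore, the measure of angle ∠DNM = 45°.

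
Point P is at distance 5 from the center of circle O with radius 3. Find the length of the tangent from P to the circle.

Let T be the point of tangency. Then OT ⊥ PT (radius ⊥ tangent).
In right triangle OTP: OP² = OT² + PT²
5² = 3² + PT²
PT² = 16, PT = 4

4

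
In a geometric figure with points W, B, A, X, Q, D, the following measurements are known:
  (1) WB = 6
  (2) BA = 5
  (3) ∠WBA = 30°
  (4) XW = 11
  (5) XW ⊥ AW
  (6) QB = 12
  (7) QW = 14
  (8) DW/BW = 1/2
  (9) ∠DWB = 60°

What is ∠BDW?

From the given relations: DW = 1/2·BW = 1/2·6 = 3.
Step 1: By the law of cosines on triangle DWB: DB² = 3² + 6² − 2·3·6·cos(60°) = 27, so DB = 3·√3.
Step 2: By the inverse law of cosines on triangle BDW: cos(∠BDW) = ((3·√3)² + 3² − 6²) / (2·3·√3·3) = 0/31.18 = 0, so ∠BDW = 90°.

Therefore, the measure of angle ∠BDW = 90°.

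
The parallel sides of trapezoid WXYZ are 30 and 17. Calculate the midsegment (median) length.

midsegment = (30 + 17) / 2 = 47 / 2 = 47/2

47/2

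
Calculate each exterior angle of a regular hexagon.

Each exterior angle of a regular n-gon is 360 / n.
For n = 6: 360 / 6 = 60 degrees.

60 degrees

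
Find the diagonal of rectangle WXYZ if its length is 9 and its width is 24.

A rectangle's diagonal splits it into two right triangles, with the diagonal as the hypotenuse.
By the Pythagorean theorem, d^2 = 9^2 + 24^2 = 657.
Therefore d = sqrt(657) = 3*sqrt(73).

3*sqrt(73)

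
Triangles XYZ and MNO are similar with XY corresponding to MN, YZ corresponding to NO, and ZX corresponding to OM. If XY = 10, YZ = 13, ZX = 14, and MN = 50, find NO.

k = 50/10 = 5. NO = 5 * 13 = 65.

65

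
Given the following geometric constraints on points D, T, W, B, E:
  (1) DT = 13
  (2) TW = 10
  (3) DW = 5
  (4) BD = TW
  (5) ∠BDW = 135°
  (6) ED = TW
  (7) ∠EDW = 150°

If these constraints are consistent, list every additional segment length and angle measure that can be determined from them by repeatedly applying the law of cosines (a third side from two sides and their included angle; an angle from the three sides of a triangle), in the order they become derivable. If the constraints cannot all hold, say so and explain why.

The constraints are consistent. Derivable facts, in order:
After 1 step:
- WB ≈ 13.99
- WE ≈ 14.55
- ∠DTW = 20.21°
- ∠DWT = 116.1°
- ∠TDW = 43.69°
After 2 steps:
- ∠BWD = 30.36°
- ∠DBW = 14.64°
- ∠DEW = 9.9°
- ∠DWE = 20.1°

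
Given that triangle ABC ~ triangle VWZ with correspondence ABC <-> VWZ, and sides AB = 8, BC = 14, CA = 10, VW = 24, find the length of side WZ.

Similar triangles have proportional sides. Setting up the proportion:
VW / AB = WZ / BC
24 / 8 = WZ / 14
WZ = 14 * 24 / 8 = 42.

42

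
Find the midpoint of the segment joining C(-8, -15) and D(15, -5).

The midpoint is the average of the coordinates:
x: (-8 + 15)/2 = 7/2
y: (-15 + -5)/2 = -10
Midpoint = (7/2, -10)

(7/2, -10)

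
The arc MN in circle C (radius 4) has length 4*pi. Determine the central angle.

Arc length L = 2πr × θ/360, so θ = 360L / (2πr).
θ = 360 × 4*pi / (2π × 4)
θ = 180°
θ = 180°

180°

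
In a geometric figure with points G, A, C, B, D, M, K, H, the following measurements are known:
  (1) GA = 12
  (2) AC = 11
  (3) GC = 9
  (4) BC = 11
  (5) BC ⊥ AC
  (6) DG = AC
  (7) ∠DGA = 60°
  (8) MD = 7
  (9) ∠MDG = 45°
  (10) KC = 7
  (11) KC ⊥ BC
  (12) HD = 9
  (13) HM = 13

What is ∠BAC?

Step 1: By the law of cosines on triangle ACB: AB² = 11² + 11² − 2·11·11·cos(90°) = 242, so AB = 11·√2.
Step 2: By the inverse law of cosines on triangle BAC: cos(∠BAC) = ((11·√2)² + 11² − 11²) / (2·11·√2·11) = 242/342.24 = 0.7071, so ∠BAC = 45°.

Therefore, the measure of angle ∠BAC = 45°.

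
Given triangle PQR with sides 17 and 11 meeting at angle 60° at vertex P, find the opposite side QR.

When two sides and the included angle are known, the law of cosines gives the third side.
c^2 = a^2 + b^2 - 2ab cos(C) generalizes the Pythagorean theorem to non-right triangles.
Here: QR^2 = 289 + 121 - 374*(1/2) = 223
QR = sqrt(223)

sqrt(223)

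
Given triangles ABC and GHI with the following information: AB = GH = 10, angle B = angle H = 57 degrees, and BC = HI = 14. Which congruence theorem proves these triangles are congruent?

The given information matches SAS: Two pairs of corresponding sides and the included angle are equal (Side-Angle-Side).

SAS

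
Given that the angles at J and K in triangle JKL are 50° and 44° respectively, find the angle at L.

The interior angles sum to 180°: angle L = 180 - 50 - 44 = 86°.
The triangle is acute (angles 50°, 44°, 86°).

86 degrees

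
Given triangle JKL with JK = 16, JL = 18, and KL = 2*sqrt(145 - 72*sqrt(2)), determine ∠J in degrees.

By the inverse law of cosines: cos(J) = (JK² + JL² - KL²) / (2 × JK × JL)
cos(J) = (16² + 18² - (2*sqrt(145 - 72*sqrt(2)))²) / (2 × 16 × 18)
cos(J) = (256 + 324 - (580 - 288*sqrt(2))) / 576
cos(J) = sqrt(2)/2
J = arccos(sqrt(2)/2) = 45°

45°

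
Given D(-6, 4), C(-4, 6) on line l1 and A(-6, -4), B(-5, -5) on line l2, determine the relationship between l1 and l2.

Slope of line 1: m1 = (6 - 4)/(-4 - -6) = 2/2 = 1
Slope of line 2: m2 = (-5 - -4)/(-5 - -6) = -1/1 = -1
m1 * m2 = -1, so perpendicular.

Perpendicular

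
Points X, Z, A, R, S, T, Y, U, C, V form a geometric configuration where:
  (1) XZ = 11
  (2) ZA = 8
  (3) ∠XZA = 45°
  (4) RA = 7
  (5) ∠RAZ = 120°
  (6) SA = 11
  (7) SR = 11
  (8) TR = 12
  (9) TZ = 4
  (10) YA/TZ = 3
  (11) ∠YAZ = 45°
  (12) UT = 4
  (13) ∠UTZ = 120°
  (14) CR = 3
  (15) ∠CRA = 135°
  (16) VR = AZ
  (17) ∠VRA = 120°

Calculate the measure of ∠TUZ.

Step 1: By the law of cosines on triangle UTZ: UZ² = 4² + 4² − 2·4·4·cos(120°) = 48, so UZ = 4·√3.
Step 2: By the inverse law of cosines on triangle TUZ: cos(∠TUZ) = (4² + (4·√3)² − 4²) / (2·4·4·√3) = 48/55.43 = 0.866, so ∠TUZ = 30°.

Therefore, the measure of angle ∠TUZ = 30°.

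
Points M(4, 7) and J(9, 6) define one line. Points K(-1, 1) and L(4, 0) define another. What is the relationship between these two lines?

Slope of line 1: m1 = (6 - 7)/(9 - 4) = -1/5 = -1/5
Slope of line 2: m2 = (0 - 1)/(4 - -1) = -1/5 = -1/5
m1 = m2, so the lines are parallel.

Parallel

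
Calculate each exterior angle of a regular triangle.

Each exterior angle of a regular n-gon is 360 / n.
For n = 3: 360 / 3 = 120 degrees.

120 degrees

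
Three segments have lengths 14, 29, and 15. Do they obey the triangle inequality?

No.
The triangle inequality is violated: 14 + 15 = 29 ≤ 29.
These lengths cannot form a triangle.

No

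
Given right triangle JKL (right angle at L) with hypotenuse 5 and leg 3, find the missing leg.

Rearranging the Pythagorean theorem to solve for the unknown leg:
leg^2 = hypotenuse^2 - known_leg^2 = 25 - 9 = 16
leg = sqrt(16) = 4.

4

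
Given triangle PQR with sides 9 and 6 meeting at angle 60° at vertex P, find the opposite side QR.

By the law of cosines: QR^2 = PQ^2 + PR^2 - 2*PQ*PR*cos(P)
QR^2 = 9^2 + 6^2 - 2*9*6*cos(60°)
QR^2 = 81 + 36 - 108*(1/2)
QR^2 = 63
QR = 3*sqrt(7)

3*sqrt(7)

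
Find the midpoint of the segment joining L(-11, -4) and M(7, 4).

The midpoint is the point halfway along the segment.
Move half the horizontal distance: -11 + (7 - -11)/2 = -11 + 18/2 = -2
Move half the vertical distance: -4 + (4 - -4)/2 = -4 + 8/2 = 0
Midpoint = (-2, 0)

(-2, 0)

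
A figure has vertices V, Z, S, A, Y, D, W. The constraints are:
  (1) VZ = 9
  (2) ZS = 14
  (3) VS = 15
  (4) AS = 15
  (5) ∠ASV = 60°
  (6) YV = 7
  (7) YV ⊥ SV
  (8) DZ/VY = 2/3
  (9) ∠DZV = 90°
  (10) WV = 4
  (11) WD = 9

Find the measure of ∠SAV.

Step 1: By the law of cosines on triangle ASV: AV² = 15² + 15² − 2·15·15·cos(60°) = 225, so AV = 15.
Step 2: By the inverse law of cosines on triangle SAV: cos(∠SAV) = (15² + 15² − 15²) / (2·15·15) = 225/450 = 0.5, so ∠SAV = 60°.

Therefore, the measure of angle ∠SAV = 60°.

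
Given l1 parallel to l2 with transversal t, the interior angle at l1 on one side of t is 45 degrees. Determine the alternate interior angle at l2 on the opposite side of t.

Alternate interior angles are equal: 45 degrees.

45 degrees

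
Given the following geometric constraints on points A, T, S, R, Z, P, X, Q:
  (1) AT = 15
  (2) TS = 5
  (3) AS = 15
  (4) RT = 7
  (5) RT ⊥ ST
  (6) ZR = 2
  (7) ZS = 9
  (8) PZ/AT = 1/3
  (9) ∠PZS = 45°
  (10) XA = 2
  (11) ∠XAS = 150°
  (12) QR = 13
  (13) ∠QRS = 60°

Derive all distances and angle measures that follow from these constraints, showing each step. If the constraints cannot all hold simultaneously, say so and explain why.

The constraints are consistent.

From the given relations:
  PZ = 1/3·AT = 1/3·15 = 5

Step 1: From ST = 5, TR = 7, and ∠STR = 90°, by the law of cosines:
  SR² = ST² + TR² - 2·ST·TR·cos(90°) = 25 + 49 - 0 = 74
  SR = √74

Step 2: From SZ = 9, ZP = 5, and ∠SZP = 45°, by the law of cosines:
  SP² = SZ² + ZP² - 2·SZ·ZP·cos(45°) = 81 + 25 - 63.64 = 42.36
  SP ≈ 6.51

Step 3: From SA = 15, AX = 2, and ∠SAX = 150°, by the law of cosines:
  SX² = SA² + AX² - 2·SA·AX·cos(150°) = 225 + 4 + 51.96 = 281
  SX ≈ 16.76

Step 4: From AS = 15, AT = 15, ST = 5, by the inverse law of cosines:
  cos(∠SAT) = (AS² + AT² - ST²) / (2·AS·AT)
  ∠SAT = 19.19°

Step 5: From TA = 15, TS = 5, AS = 15, by the inverse law of cosines:
  cos(∠ATS) = (TA² + TS² - AS²) / (2·TA·TS)
  ∠ATS = 80.41°

Step 6: From SA = 15, ST = 5, AT = 15, by the inverse law of cosines:
  cos(∠AST) = (SA² + ST² - AT²) / (2·SA·ST)
  ∠AST = 80.41°

Step 7: From SR = √74, RQ = 13, and ∠SRQ = 60°, by the law of cosines:
  SQ² = SR² + RQ² - 2·SR·RQ·cos(60°) = 74 + 169 - 111.8 = 131.2
  SQ ≈ 11.45

Step 8: From SA = 15, SX = 16.76, AX = 2, by the inverse law of cosines:
  cos(∠ASX) = (SA² + SX² - AX²) / (2·SA·SX)
  ∠ASX = 3.42°

Step 9: From SP = 6.51, SZ = 9, PZ = 5, by the inverse law of cosines:
  cos(∠PSZ) = (SP² + SZ² - PZ²) / (2·SP·SZ)
  ∠PSZ = 32.9°

Step 10: From SR = √74, ST = 5, RT = 7, by the inverse law of cosines:
  cos(∠RST) = (SR² + ST² - RT²) / (2·SR·ST)
  ∠RST = 54.46°

Step 11: From SR = √74, SZ = 9, RZ = 2, by the inverse law of cosines:
  cos(∠RSZ) = (SR² + SZ² - RZ²) / (2·SR·SZ)
  ∠RSZ = 12.79°

Step 12: From RS = √74, RT = 7, ST = 5, by the inverse law of cosines:
  cos(∠SRT) = (RS² + RT² - ST²) / (2·RS·RT)
  ∠SRT = 35.54°

Step 13: From RS = √74, RZ = 2, SZ = 9, by the inverse law of cosines:
  cos(∠SRZ) = (RS² + RZ² - SZ²) / (2·RS·RZ)
  ∠SRZ = 95°

Step 14: From ZR = 2, ZS = 9, RS = √74, by the inverse law of cosines:
  cos(∠RZS) = (ZR² + ZS² - RS²) / (2·ZR·ZS)
  ∠RZS = 72.21°

Step 15: From PS = 6.51, PZ = 5, SZ = 9, by the inverse law of cosines:
  cos(∠SPZ) = (PS² + PZ² - SZ²) / (2·PS·PZ)
  ∠SPZ = 102.1°

Step 16: From XA = 2, XS = 16.76, AS = 15, by the inverse law of cosines:
  cos(∠AXS) = (XA² + XS² - AS²) / (2·XA·XS)
  ∠AXS = 26.58°

Step 17: From SQ = 11.45, SR = √74, QR = 13, by the inverse law of cosines:
  cos(∠QSR) = (SQ² + SR² - QR²) / (2·SQ·SR)
  ∠QSR = 79.42°

Step 18: From QR = 13, QS = 11.45, RS = √74, by the inverse law of cosines:
  cos(∠RQS) = (QR² + QS² - RS²) / (2·QR·QS)
  ∠RQS = 40.58°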